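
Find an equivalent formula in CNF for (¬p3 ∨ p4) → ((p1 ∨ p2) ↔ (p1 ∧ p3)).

(¬p3 ∨ p4) → ((p1 ∨ p2) ↔ (p1 ∧ p3))
≡ ¬(¬p3 ∨ p4) ∨ ((p1 ∨ p2) ↔ (p1 ∧ p3))   (eliminate →)
≡ ¬(¬p3 ∨ p4) ∨ (((p1 ∨ p2) → (p1 ∧ p3)) ∧ ((p1 ∧ p3) → (p1 ∨ p2)))   (eliminate ↔)
≡ ¬(¬p3 ∨ p4) ∨ ((¬(p1 ∨ p2) ∨ (p1 ∧ p3)) ∧ ((p1 ∧ p3) → (p1 ∨ p2)))   (eliminate →)
≡ ¬(¬p3 ∨ p4) ∨ ((¬(p1 ∨ p2) ∨ (p1 ∧ p3)) ∧ (¬(p1 ∧ p3) ∨ p1 ∨ p2))   (eliminate →)
≡ (¬¬p3 ∧ ¬p4) ∨ ((¬(p1 ∨ p2) ∨ (p1 ∧ p3)) ∧ (¬(p1 ∧ p3) ∨ p1 ∨ p2))   (De Morgan)
≡ (p3 ∧ ¬p4) ∨ ((¬(p1 ∨ p2) ∨ (p1 ∧ p3)) ∧ (¬(p1 ∧ p3) ∨ p1 ∨ p2))   (double negation)
≡ (p3 ∧ ¬p4) ∨ (((¬p1 ∧ ¬p2) ∨ (p1 ∧ p3)) ∧ (¬(p1 ∧ p3) ∨ p1 ∨ p2))   (De Morgan)
≡ (p3 ∧ ¬p4) ∨ (((¬p1 ∧ ¬p2) ∨ (p1 ∧ p3)) ∧ (¬p1 ∨ ¬p3 ∨ p1 ∨ p2))   (De Morgan)
≡ (p3 ∨ ¬p1 ∨ p1) ∧ (p3 ∨ ¬p1 ∨ p3) ∧ (p3 ∨ ¬p2 ∨ p1) ∧ (p3 ∨ ¬p2 ∨ p3) ∧ (p3 ∨ ¬p1 ∨ ¬p3 ∨ p1 ∨ p2) ∧ (¬p4 ∨ ¬p1 ∨ p1) ∧ (¬p4 ∨ ¬p1 ∨ p3) ∧ (¬p4 ∨ ¬p2 ∨ p1) ∧ (¬p4 ∨ ¬p2 ∨ p3) ∧ (¬p4 ∨ ¬p1 ∨ ¬p3 ∨ p1 ∨ p2)   (distribute ∨ over ∧)
≡ (p3 ∨ ¬p1) ∧ (p3 ∨ ¬p2) ∧ (¬p4 ∨ ¬p2 ∨ p1)   (simplify)

(p3 ∨ ¬p1) ∧ (p3 ∨ ¬p2) ∧ (¬p4 ∨ ¬p2 ∨ p1)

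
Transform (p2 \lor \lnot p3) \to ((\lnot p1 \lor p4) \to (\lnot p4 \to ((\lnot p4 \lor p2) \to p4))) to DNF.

(p2 \lor \lnot p3) \to ((\lnot p1 \lor p4) \to (\lnot p4 \to ((\lnot p4 \lor p2) \to p4)))
≡ \lnot (p2 \lor \lnot p3) \lor ((\lnot p1 \lor p4) \to (\lnot p4 \to ((\lnot p4 \lor p2) \to p4)))   (eliminate \to)
≡ \lnot (p2 \lor \lnot p3) \lor \lnot (\lnot p1 \lor p4) \lor (\lnot p4 \to ((\lnot p4 \lor p2) \to p4))   (eliminate \to)
≡ \lnot (p2 \lor \lnot p3) \lor \lnot (\lnot p1 \lor p4) \lor \lnot \lnot p4 \lor ((\lnot p4 \lor p2) \to p4)   (eliminate \to)
≡ \lnot (p2 \lor \lnot p3) \lor \lnot (\lnot p1 \lor p4) \lor \lnot \lnot p4 \lor \lnot (\lnot p4 \lor p2) \lor p4   (eliminate \to)
≡ (\lnot p2 \land \lnot \lnot p3) \lor \lnot (\lnot p1 \lor p4) \lor \lnot \lnot p4 \lor \lnot (\lnot p4 \lor p2) \lor p4   (De Morgan)
≡ (\lnot p2 \land p3) \lor \lnot (\lnot p1 \lor p4) \lor \lnot \lnot p4 \lor \lnot (\lnot p4 \lor p2) \lor p4   (double negation)
≡ (\lnot p2 \land p3) \lor (\lnot \lnot p1 \land \lnot p4) \lor \lnot \lnot p4 \lor \lnot (\lnot p4 \lor p2) \lor p4   (De Morgan)
≡ (\lnot p2 \land p3) \lor (p1 \land \lnot p4) \lor \lnot \lnot p4 \lor \lnot (\lnot p4 \lor p2) \lor p4   (double negation)
≡ (\lnot p2 \land p3) \lor (p1 \land \lnot p4) \lor p4 \lor \lnot (\lnot p4 \lor p2) \lor p4   (double negation)
≡ (\lnot p2 \land p3) \lor (p1 \land \lnot p4) \lor p4 \lor (\lnot \lnot p4 \land \lnot p2) \lor p4   (De Morgan)
≡ (\lnot p2 \land p3) \lor (p1 \land \lnot p4) \lor p4 \lor (p4 \land \lnot p2) \lor p4   (double negation)
≡ (\lnot p2 \land p3) \lor (p1 \land \lnot p4) \lor p4   (simplify)

(\lnot p2 \land p3) \lor (p1 \land \lnot p4) \lor p4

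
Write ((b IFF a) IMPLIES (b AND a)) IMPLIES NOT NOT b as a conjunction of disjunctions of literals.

((b IFF a) IMPLIES (b AND a)) IMPLIES NOT NOT b
≡ NOT ((b IFF a) IMPLIES (b AND a)) OR NOT NOT b   [eliminate IMPLIES]
≡ NOT (NOT (b IFF a) OR (b AND a)) OR NOT NOT b   [eliminate IMPLIES]
≡ NOT (NOT ((b IMPLIES a) AND (a IMPLIES b)) OR (b AND a)) OR NOT NOT b   [eliminate IFF]
≡ NOT (NOT ((NOT b OR a) AND (a IMPLIES b)) OR (b AND a)) OR NOT NOT b   [eliminate IMPLIES]
≡ NOT (NOT ((NOT b OR a) AND (NOT a OR b)) OR (b AND a)) OR NOT NOT b   [eliminate IMPLIES]
≡ (NOT NOT ((NOT b OR a) AND (NOT a OR b)) AND NOT (b AND a)) OR NOT NOT b   [De Morgan]
≡ ((NOT b OR a) AND (NOT a OR b) AND NOT (b AND a)) OR NOT NOT b   [double negation]
≡ ((NOT b OR a) AND (NOT a OR b) AND (NOT b OR NOT a)) OR NOT NOT b   [De Morgan]
≡ ((NOT b OR a) AND (NOT a OR b) AND (NOT b OR NOT a)) OR b   [double negation]
≡ (NOT b OR a OR b) AND (NOT a OR b OR b) AND (NOT b OR NOT a OR b)   [distribute OR over AND]
≡ NOT a OR b   [simplify]

NOT a OR b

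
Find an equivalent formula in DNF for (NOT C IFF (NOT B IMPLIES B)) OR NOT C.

(C AND NOT B) OR NOT C

(NOT C IFF (NOT B IMPLIES B)) OR NOT C
⇔ ((NOT C IMPLIES (NOT B IMPLIES B)) AND ((NOT B IMPLIES B) IMPLIES NOT C)) OR NOT C   — eliminate IFF
⇔ ((NOT NOT C OR (NOT B IMPLIES B)) AND ((NOT B IMPLIES B) IMPLIES NOT C)) OR NOT C   — eliminate IMPLIES
⇔ ((NOT NOT C OR NOT NOT B OR B) AND ((NOT B IMPLIES B) IMPLIES NOT C)) OR NOT C   — eliminate IMPLIES
⇔ ((NOT NOT C OR NOT NOT B OR B) AND (NOT (NOT B IMPLIES B) OR NOT C)) OR NOT C   — eliminate IMPLIES
⇔ ((NOT NOT C OR NOT NOT B OR B) AND (NOT (NOT NOT B OR B) OR NOT C)) OR NOT C   — eliminate IMPLIES
⇔ ((C OR NOT NOT B OR B) AND (NOT (NOT NOT B OR B) OR NOT C)) OR NOT C   — double negation
⇔ ((C OR B OR B) AND (NOT (NOT NOT B OR B) OR NOT C)) OR NOT C   — double negation
⇔ ((C OR B OR B) AND ((NOT NOT NOT B AND NOT B) OR NOT C)) OR NOT C   — De Morgan
⇔ ((C OR B OR B) AND ((NOT B AND NOT B) OR NOT C)) OR NOT C   — double negation
⇔ (C AND NOT B AND NOT B) OR (C AND NOT C) OR (B AND NOT B AND NOT B) OR (B AND NOT C) OR (B AND NOT B AND NOT B) OR (B AND NOT C) OR NOT C   — distribute AND over OR
⇔ (C AND NOT B) OR NOT C   — simplify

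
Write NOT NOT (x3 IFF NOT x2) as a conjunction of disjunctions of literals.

(NOT x3 OR NOT x2) AND (x2 OR x3)

NOT NOT (x3 IFF NOT x2)
≡ NOT NOT ((x3 IMPLIES NOT x2) AND (NOT x2 IMPLIES x3))   [eliminate IFF]
≡ NOT NOT ((NOT x3 OR NOT x2) AND (NOT x2 IMPLIES x3))   [eliminate IMPLIES]
≡ NOT NOT ((NOT x3 OR NOT x2) AND (NOT NOT x2 OR x3))   [eliminate IMPLIES]
≡ (NOT x3 OR NOT x2) AND (NOT NOT x2 OR x3)   [double negation]
≡ (NOT x3 OR NOT x2) AND (x2 OR x3)   [double negation]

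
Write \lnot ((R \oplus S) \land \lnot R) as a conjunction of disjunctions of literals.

\lnot S \lor R

\lnot ((R \oplus S) \land \lnot R)
⇔ \lnot ((R \lor S) \land \lnot (R \land S) \land \lnot R)   [expand \oplus]
⇔ \lnot (R \lor S) \lor \lnot \lnot (R \land S) \lor \lnot \lnot R   [De Morgan]
⇔ (\lnot R \land \lnot S) \lor \lnot \lnot (R \land S) \lor \lnot \lnot R   [De Morgan]
⇔ (\lnot R \land \lnot S) \lor (R \land S) \lor \lnot \lnot R   [double negation]
⇔ (\lnot R \land \lnot S) \lor (R \land S) \lor R   [double negation]
⇔ (\lnot R \lor R \lor R) \land (\lnot R \lor S \lor R) \land (\lnot S \lor R \lor R) \land (\lnot S \lor S \lor R)   [distribute \lor over \land]
⇔ \lnot S \lor R   [simplify]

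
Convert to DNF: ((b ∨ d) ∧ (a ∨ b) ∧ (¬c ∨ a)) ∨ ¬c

(b ∧ a) ∨ (d ∧ a) ∨ ¬c

((b ∨ d) ∧ (a ∨ b) ∧ (¬c ∨ a)) ∨ ¬c
= (b ∧ a ∧ ¬c) ∨ (b ∧ a ∧ a) ∨ (b ∧ b ∧ ¬c) ∨ (b ∧ b ∧ a) ∨ (d ∧ a ∧ ¬c) ∨ (d ∧ a ∧ a) ∨ (d ∧ b ∧ ¬c) ∨ (d ∧ b ∧ a) ∨ ¬c   [distribute ∧ over ∨]
= (b ∧ a) ∨ (d ∧ a) ∨ ¬c   [simplify]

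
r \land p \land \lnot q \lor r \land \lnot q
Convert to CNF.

r \land p \land \lnot q \lor r \land \lnot q
= (r \lor r) \land (r \lor \lnot q) \land (p \lor r) \land (p \lor \lnot q) \land (\lnot q \lor r) \land (\lnot q \lor \lnot q)
= r \land \lnot q

r \land \lnot q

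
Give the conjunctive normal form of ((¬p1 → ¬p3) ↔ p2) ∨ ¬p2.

¬p2 ∨ p1 ∨ ¬p3

((¬p1 → ¬p3) ↔ p2) ∨ ¬p2
≡ (((¬p1 → ¬p3) → p2) ∧ (p2 → (¬p1 → ¬p3))) ∨ ¬p2   [eliminate ↔]
≡ ((¬(¬p1 → ¬p3) ∨ p2) ∧ (p2 → (¬p1 → ¬p3))) ∨ ¬p2   [eliminate →]
≡ ((¬(¬¬p1 ∨ ¬p3) ∨ p2) ∧ (p2 → (¬p1 → ¬p3))) ∨ ¬p2   [eliminate →]
≡ ((¬(¬¬p1 ∨ ¬p3) ∨ p2) ∧ (¬p2 ∨ (¬p1 → ¬p3))) ∨ ¬p2   [eliminate →]
≡ ((¬(¬¬p1 ∨ ¬p3) ∨ p2) ∧ (¬p2 ∨ ¬¬p1 ∨ ¬p3)) ∨ ¬p2   [eliminate →]
≡ (((¬¬¬p1 ∧ ¬¬p3) ∨ p2) ∧ (¬p2 ∨ ¬¬p1 ∨ ¬p3)) ∨ ¬p2   [De Morgan]
≡ (((¬p1 ∧ ¬¬p3) ∨ p2) ∧ (¬p2 ∨ ¬¬p1 ∨ ¬p3)) ∨ ¬p2   [double negation]
≡ (((¬p1 ∧ p3) ∨ p2) ∧ (¬p2 ∨ ¬¬p1 ∨ ¬p3)) ∨ ¬p2   [double negation]
≡ (((¬p1 ∧ p3) ∨ p2) ∧ (¬p2 ∨ p1 ∨ ¬p3)) ∨ ¬p2   [double negation]
≡ (¬p1 ∨ p2 ∨ ¬p2) ∧ (p3 ∨ p2 ∨ ¬p2) ∧ (¬p2 ∨ p1 ∨ ¬p3 ∨ ¬p2)   [distribute ∨ over ∧]
≡ ¬p2 ∨ p1 ∨ ¬p3   [simplify]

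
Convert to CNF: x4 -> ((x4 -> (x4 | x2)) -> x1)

~x4 | x1

x4 -> ((x4 -> (x4 | x2)) -> x1)
≡ ~x4 | ((x4 -> (x4 | x2)) -> x1)   — eliminate ->
≡ ~x4 | ~(x4 -> (x4 | x2)) | x1   — eliminate ->
≡ ~x4 | ~(~x4 | x4 | x2) | x1   — eliminate ->
≡ ~x4 | (~~x4 & ~x4 & ~x2) | x1   — De Morgan
≡ ~x4 | (x4 & ~x4 & ~x2) | x1   — double negation
≡ (~x4 | x4 | x1) & (~x4 | ~x4 | x1) & (~x4 | ~x2 | x1)   — distribute | over &
≡ ~x4 | x1   — simplify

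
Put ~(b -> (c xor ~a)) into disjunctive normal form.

~(b -> (c xor ~a))
≡ ~(~b | (c xor ~a))   [eliminate ->]
≡ ~(~b | (c & ~~a) | (~c & ~a))   [expand xor]
≡ ~~b & ~(c & ~~a) & ~(~c & ~a)   [De Morgan]
≡ b & ~(c & ~~a) & ~(~c & ~a)   [double negation]
≡ b & (~c | ~~~a) & ~(~c & ~a)   [De Morgan]
≡ b & (~c | ~a) & ~(~c & ~a)   [double negation]
≡ b & (~c | ~a) & (~~c | ~~a)   [De Morgan]
≡ b & (~c | ~a) & (c | ~~a)   [double negation]
≡ b & (~c | ~a) & (c | a)   [double negation]
≡ (b & ~c & c) | (b & ~c & a) | (b & ~a & c) | (b & ~a & a)   [distribute & over |]
≡ (b & ~c & a) | (b & ~a & c)   [simplify]

(b & ~c & a) | (b & ~a & c)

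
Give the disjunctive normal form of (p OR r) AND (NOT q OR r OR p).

p OR r

(p OR r) AND (NOT q OR r OR p)
⇔ (p AND NOT q) OR (p AND r) OR (p AND p) OR (r AND NOT q) OR (r AND r) OR (r AND p)   — distribute AND over OR
⇔ p OR r   — simplify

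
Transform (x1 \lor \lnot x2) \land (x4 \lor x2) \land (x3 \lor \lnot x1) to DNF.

(x1 \lor \lnot x2) \land (x4 \lor x2) \land (x3 \lor \lnot x1)
≡ x1 \land x4 \land x3 \lor x1 \land x4 \land \lnot x1 \lor x1 \land x2 \land x3 \lor x1 \land x2 \land \lnot x1 \lor \lnot x2 \land x4 \land x3 \lor \lnot x2 \land x4 \land \lnot x1 \lor \lnot x2 \land x2 \land x3 \lor \lnot x2 \land x2 \land \lnot x1   [distribute \land over \lor]
≡ x1 \land x4 \land x3 \lor x1 \land x2 \land x3 \lor \lnot x2 \land x4 \land x3 \lor \lnot x2 \land x4 \land \lnot x1   [simplify]

x1 \land x4 \land x3 \lor x1 \land x2 \land x3 \lor \lnot x2 \land x4 \land x3 \lor \lnot x2 \land x4 \land \lnot x1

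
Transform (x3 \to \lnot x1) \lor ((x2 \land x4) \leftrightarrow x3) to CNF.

(\lnot x3 \lor \lnot x1 \lor x2) \land (\lnot x3 \lor \lnot x1 \lor x4)

(x3 \to \lnot x1) \lor ((x2 \land x4) \leftrightarrow x3)
= \lnot x3 \lor \lnot x1 \lor ((x2 \land x4) \leftrightarrow x3)   — eliminate \to
= \lnot x3 \lor \lnot x1 \lor (((x2 \land x4) \to x3) \land (x3 \to (x2 \land x4)))   — eliminate \leftrightarrow
= \lnot x3 \lor \lnot x1 \lor ((\lnot (x2 \land x4) \lor x3) \land (x3 \to (x2 \land x4)))   — eliminate \to
= \lnot x3 \lor \lnot x1 \lor ((\lnot (x2 \land x4) \lor x3) \land (\lnot x3 \lor (x2 \land x4)))   — eliminate \to
= \lnot x3 \lor \lnot x1 \lor ((\lnot x2 \lor \lnot x4 \lor x3) \land (\lnot x3 \lor (x2 \land x4)))   — De Morgan
= (\lnot x3 \lor \lnot x1 \lor \lnot x2 \lor \lnot x4 \lor x3) \land (\lnot x3 \lor \lnot x1 \lor \lnot x3 \lor x2) \land (\lnot x3 \lor \lnot x1 \lor \lnot x3 \lor x4)   — distribute \lor over \land
= (\lnot x3 \lor \lnot x1 \lor x2) \land (\lnot x3 \lor \lnot x1 \lor x4)   — simplify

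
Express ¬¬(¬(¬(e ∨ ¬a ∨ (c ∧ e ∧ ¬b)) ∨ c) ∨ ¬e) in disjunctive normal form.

(e ∧ ¬c) ∨ (¬a ∧ ¬c) ∨ ¬e

¬¬(¬(¬(e ∨ ¬a ∨ (c ∧ e ∧ ¬b)) ∨ c) ∨ ¬e)
≡ ¬(¬(e ∨ ¬a ∨ (c ∧ e ∧ ¬b)) ∨ c) ∨ ¬e   (double negation)
≡ (¬¬(e ∨ ¬a ∨ (c ∧ e ∧ ¬b)) ∧ ¬c) ∨ ¬e   (De Morgan)
≡ ((e ∨ ¬a ∨ (c ∧ e ∧ ¬b)) ∧ ¬c) ∨ ¬e   (double negation)
≡ (e ∧ ¬c) ∨ (¬a ∧ ¬c) ∨ (c ∧ e ∧ ¬b ∧ ¬c) ∨ ¬e   (distribute ∧ over ∨)
≡ (e ∧ ¬c) ∨ (¬a ∧ ¬c) ∨ ¬e   (simplify)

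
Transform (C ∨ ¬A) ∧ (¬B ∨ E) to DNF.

(C ∧ ¬B) ∨ (C ∧ E) ∨ (¬A ∧ ¬B) ∨ (¬A ∧ E)

(C ∨ ¬A) ∧ (¬B ∨ E)
⇔ (C ∧ ¬B) ∨ (C ∧ E) ∨ (¬A ∧ ¬B) ∨ (¬A ∧ E)   [distribute ∧ over ∨]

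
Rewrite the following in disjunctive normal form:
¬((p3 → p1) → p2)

¬((p3 → p1) → p2)
= ¬(¬(p3 → p1) ∨ p2)   [eliminate →]
= ¬(¬(¬p3 ∨ p1) ∨ p2)   [eliminate →]
= ¬¬(¬p3 ∨ p1) ∧ ¬p2   [De Morgan]
= (¬p3 ∨ p1) ∧ ¬p2   [double negation]
= (¬p3 ∧ ¬p2) ∨ (p1 ∧ ¬p2)   [distribute ∧ over ∨]

(¬p3 ∧ ¬p2) ∨ (p1 ∧ ¬p2)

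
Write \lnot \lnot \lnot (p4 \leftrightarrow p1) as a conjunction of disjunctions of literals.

(p4 \lor p1) \land (\lnot p1 \lor \lnot p4)

\lnot \lnot \lnot (p4 \leftrightarrow p1)
≡ \lnot \lnot \lnot ((p4 \to p1) \land (p1 \to p4))   — eliminate \leftrightarrow
≡ \lnot \lnot \lnot ((\lnot p4 \lor p1) \land (p1 \to p4))   — eliminate \to
≡ \lnot \lnot \lnot ((\lnot p4 \lor p1) \land (\lnot p1 \lor p4))   — eliminate \to
≡ \lnot ((\lnot p4 \lor p1) \land (\lnot p1 \lor p4))   — double negation
≡ \lnot (\lnot p4 \lor p1) \lor \lnot (\lnot p1 \lor p4)   — De Morgan
≡ (\lnot \lnot p4 \land \lnot p1) \lor \lnot (\lnot p1 \lor p4)   — De Morgan
≡ (p4 \land \lnot p1) \lor \lnot (\lnot p1 \lor p4)   — double negation
≡ (p4 \land \lnot p1) \lor (\lnot \lnot p1 \land \lnot p4)   — De Morgan
≡ (p4 \land \lnot p1) \lor (p1 \land \lnot p4)   — double negation
≡ (p4 \lor p1) \land (p4 \lor \lnot p4) \land (\lnot p1 \lor p1) \land (\lnot p1 \lor \lnot p4)   — distribute \lor over \land
≡ (p4 \lor p1) \land (\lnot p1 \lor \lnot p4)   — simplify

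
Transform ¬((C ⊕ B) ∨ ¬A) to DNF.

(¬C ∧ ¬B ∧ A) ∨ (B ∧ C ∧ A)

¬((C ⊕ B) ∨ ¬A)
= ¬((C ∧ ¬B) ∨ (¬C ∧ B) ∨ ¬A)   — expand ⊕
= ¬(C ∧ ¬B) ∧ ¬(¬C ∧ B) ∧ ¬¬A   — De Morgan
= (¬C ∨ ¬¬B) ∧ ¬(¬C ∧ B) ∧ ¬¬A   — De Morgan
= (¬C ∨ B) ∧ ¬(¬C ∧ B) ∧ ¬¬A   — double negation
= (¬C ∨ B) ∧ (¬¬C ∨ ¬B) ∧ ¬¬A   — De Morgan
= (¬C ∨ B) ∧ (C ∨ ¬B) ∧ ¬¬A   — double negation
= (¬C ∨ B) ∧ (C ∨ ¬B) ∧ A   — double negation
= (¬C ∧ C ∧ A) ∨ (¬C ∧ ¬B ∧ A) ∨ (B ∧ C ∧ A) ∨ (B ∧ ¬B ∧ A)   — distribute ∧ over ∨
= (¬C ∧ ¬B ∧ A) ∨ (B ∧ C ∧ A)   — simplify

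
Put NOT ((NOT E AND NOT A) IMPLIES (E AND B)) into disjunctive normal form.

NOT E AND NOT A

NOT ((NOT E AND NOT A) IMPLIES (E AND B))
⇔ NOT (NOT (NOT E AND NOT A) OR (E AND B))   — eliminate IMPLIES
⇔ NOT NOT (NOT E AND NOT A) AND NOT (E AND B)   — De Morgan
⇔ NOT E AND NOT A AND NOT (E AND B)   — double negation
⇔ NOT E AND NOT A AND (NOT E OR NOT B)   — De Morgan
⇔ (NOT E AND NOT A AND NOT E) OR (NOT E AND NOT A AND NOT B)   — distribute AND over OR
⇔ NOT E AND NOT A   — simplify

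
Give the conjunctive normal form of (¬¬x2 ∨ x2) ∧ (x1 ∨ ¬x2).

(¬¬x2 ∨ x2) ∧ (x1 ∨ ¬x2)
≡ (x2 ∨ x2) ∧ (x1 ∨ ¬x2)   — double negation
≡ x2 ∧ (x1 ∨ ¬x2)   — simplify

x2 ∧ (x1 ∨ ¬x2)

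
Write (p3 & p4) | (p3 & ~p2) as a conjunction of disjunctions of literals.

(p3 & p4) | (p3 & ~p2)
⇔ (p3 | p3) & (p3 | ~p2) & (p4 | p3) & (p4 | ~p2)   — distribute | over &
⇔ p3 & (p4 | ~p2)   — simplify

p3 & (p4 | ~p2)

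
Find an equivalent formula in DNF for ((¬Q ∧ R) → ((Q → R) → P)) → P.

(¬Q ∧ R ∧ ¬P) ∨ P

((¬Q ∧ R) → ((Q → R) → P)) → P
≡ ¬((¬Q ∧ R) → ((Q → R) → P)) ∨ P   [eliminate →]
≡ ¬(¬(¬Q ∧ R) ∨ ((Q → R) → P)) ∨ P   [eliminate →]
≡ ¬(¬(¬Q ∧ R) ∨ ¬(Q → R) ∨ P) ∨ P   [eliminate →]
≡ ¬(¬(¬Q ∧ R) ∨ ¬(¬Q ∨ R) ∨ P) ∨ P   [eliminate →]
≡ (¬¬(¬Q ∧ R) ∧ ¬¬(¬Q ∨ R) ∧ ¬P) ∨ P   [De Morgan]
≡ (¬Q ∧ R ∧ ¬¬(¬Q ∨ R) ∧ ¬P) ∨ P   [double negation]
≡ (¬Q ∧ R ∧ (¬Q ∨ R) ∧ ¬P) ∨ P   [double negation]
≡ (¬Q ∧ R ∧ ¬Q ∧ ¬P) ∨ (¬Q ∧ R ∧ R ∧ ¬P) ∨ P   [distribute ∧ over ∨]
≡ (¬Q ∧ R ∧ ¬P) ∨ P   [simplify]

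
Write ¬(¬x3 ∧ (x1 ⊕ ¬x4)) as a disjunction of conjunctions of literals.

¬(¬x3 ∧ (x1 ⊕ ¬x4))
= ¬(¬x3 ∧ ((x1 ∧ ¬¬x4) ∨ (¬x1 ∧ ¬x4)))   [expand ⊕]
= ¬¬x3 ∨ ¬((x1 ∧ ¬¬x4) ∨ (¬x1 ∧ ¬x4))   [De Morgan]
= x3 ∨ ¬((x1 ∧ ¬¬x4) ∨ (¬x1 ∧ ¬x4))   [double negation]
= x3 ∨ (¬(x1 ∧ ¬¬x4) ∧ ¬(¬x1 ∧ ¬x4))   [De Morgan]
= x3 ∨ ((¬x1 ∨ ¬¬¬x4) ∧ ¬(¬x1 ∧ ¬x4))   [De Morgan]
= x3 ∨ ((¬x1 ∨ ¬x4) ∧ ¬(¬x1 ∧ ¬x4))   [double negation]
= x3 ∨ ((¬x1 ∨ ¬x4) ∧ (¬¬x1 ∨ ¬¬x4))   [De Morgan]
= x3 ∨ ((¬x1 ∨ ¬x4) ∧ (x1 ∨ ¬¬x4))   [double negation]
= x3 ∨ ((¬x1 ∨ ¬x4) ∧ (x1 ∨ x4))   [double negation]
= x3 ∨ (¬x1 ∧ x1) ∨ (¬x1 ∧ x4) ∨ (¬x4 ∧ x1) ∨ (¬x4 ∧ x4)   [distribute ∧ over ∨]
= x3 ∨ (¬x1 ∧ x4) ∨ (¬x4 ∧ x1)   [simplify]

x3 ∨ (¬x1 ∧ x4) ∨ (¬x4 ∧ x1)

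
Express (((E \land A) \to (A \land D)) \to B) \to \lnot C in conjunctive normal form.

(\lnot E \lor \lnot A \lor D \lor \lnot C) \land (\lnot B \lor \lnot C)

(((E \land A) \to (A \land D)) \to B) \to \lnot C
= \lnot (((E \land A) \to (A \land D)) \to B) \lor \lnot C   [eliminate \to]
= \lnot (\lnot ((E \land A) \to (A \land D)) \lor B) \lor \lnot C   [eliminate \to]
= \lnot (\lnot (\lnot (E \land A) \lor (A \land D)) \lor B) \lor \lnot C   [eliminate \to]
= (\lnot \lnot (\lnot (E \land A) \lor (A \land D)) \land \lnot B) \lor \lnot C   [De Morgan]
= ((\lnot (E \land A) \lor (A \land D)) \land \lnot B) \lor \lnot C   [double negation]
= ((\lnot E \lor \lnot A \lor (A \land D)) \land \lnot B) \lor \lnot C   [De Morgan]
= (\lnot E \lor \lnot A \lor A \lor \lnot C) \land (\lnot E \lor \lnot A \lor D \lor \lnot C) \land (\lnot B \lor \lnot C)   [distribute \lor over \land]
= (\lnot E \lor \lnot A \lor D \lor \lnot C) \land (\lnot B \lor \lnot C)   [simplify]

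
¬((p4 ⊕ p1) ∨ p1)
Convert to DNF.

¬p4 ∧ ¬p1

¬((p4 ⊕ p1) ∨ p1)
≡ ¬((p4 ∧ ¬p1) ∨ (¬p4 ∧ p1) ∨ p1)   [expand ⊕]
≡ ¬(p4 ∧ ¬p1) ∧ ¬(¬p4 ∧ p1) ∧ ¬p1   [De Morgan]
≡ (¬p4 ∨ ¬¬p1) ∧ ¬(¬p4 ∧ p1) ∧ ¬p1   [De Morgan]
≡ (¬p4 ∨ p1) ∧ ¬(¬p4 ∧ p1) ∧ ¬p1   [double negation]
≡ (¬p4 ∨ p1) ∧ (¬¬p4 ∨ ¬p1) ∧ ¬p1   [De Morgan]
≡ (¬p4 ∨ p1) ∧ (p4 ∨ ¬p1) ∧ ¬p1   [double negation]
≡ (¬p4 ∧ p4 ∧ ¬p1) ∨ (¬p4 ∧ ¬p1 ∧ ¬p1) ∨ (p1 ∧ p4 ∧ ¬p1) ∨ (p1 ∧ ¬p1 ∧ ¬p1)   [distribute ∧ over ∨]
≡ ¬p4 ∧ ¬p1   [simplify]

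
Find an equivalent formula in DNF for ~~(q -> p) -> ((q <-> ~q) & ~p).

~~(q -> p) -> ((q <-> ~q) & ~p)
≡ ~~~(q -> p) | ((q <-> ~q) & ~p)   (eliminate ->)
≡ ~~~(~q | p) | ((q <-> ~q) & ~p)   (eliminate ->)
≡ ~~~(~q | p) | ((q -> ~q) & (~q -> q) & ~p)   (eliminate <->)
≡ ~~~(~q | p) | ((~q | ~q) & (~q -> q) & ~p)   (eliminate ->)
≡ ~~~(~q | p) | ((~q | ~q) & (~~q | q) & ~p)   (eliminate ->)
≡ ~(~q | p) | ((~q | ~q) & (~~q | q) & ~p)   (double negation)
≡ (~~q & ~p) | ((~q | ~q) & (~~q | q) & ~p)   (De Morgan)
≡ (q & ~p) | ((~q | ~q) & (~~q | q) & ~p)   (double negation)
≡ (q & ~p) | ((~q | ~q) & (q | q) & ~p)   (double negation)
≡ (q & ~p) | (~q & q & ~p) | (~q & q & ~p) | (~q & q & ~p) | (~q & q & ~p)   (distribute & over |)
≡ q & ~p   (simplify)

q & ~p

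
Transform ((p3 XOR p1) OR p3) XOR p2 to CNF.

((p3 XOR p1) OR p3) XOR p2
≡ ((p3 XOR p1) OR p3 OR p2) AND NOT (((p3 XOR p1) OR p3) AND p2)   [expand XOR]
≡ (((p3 OR p1) AND NOT (p3 AND p1)) OR p3 OR p2) AND NOT (((p3 XOR p1) OR p3) AND p2)   [expand XOR]
≡ (((p3 OR p1) AND NOT (p3 AND p1)) OR p3 OR p2) AND NOT ((((p3 OR p1) AND NOT (p3 AND p1)) OR p3) AND p2)   [expand XOR]
≡ (((p3 OR p1) AND (NOT p3 OR NOT p1)) OR p3 OR p2) AND NOT ((((p3 OR p1) AND NOT (p3 AND p1)) OR p3) AND p2)   [De Morgan]
≡ (((p3 OR p1) AND (NOT p3 OR NOT p1)) OR p3 OR p2) AND (NOT (((p3 OR p1) AND NOT (p3 AND p1)) OR p3) OR NOT p2)   [De Morgan]
≡ (((p3 OR p1) AND (NOT p3 OR NOT p1)) OR p3 OR p2) AND ((NOT ((p3 OR p1) AND NOT (p3 AND p1)) AND NOT p3) OR NOT p2)   [De Morgan]
≡ (((p3 OR p1) AND (NOT p3 OR NOT p1)) OR p3 OR p2) AND (((NOT (p3 OR p1) OR NOT NOT (p3 AND p1)) AND NOT p3) OR NOT p2)   [De Morgan]
≡ (((p3 OR p1) AND (NOT p3 OR NOT p1)) OR p3 OR p2) AND ((((NOT p3 AND NOT p1) OR NOT NOT (p3 AND p1)) AND NOT p3) OR NOT p2)   [De Morgan]
≡ (((p3 OR p1) AND (NOT p3 OR NOT p1)) OR p3 OR p2) AND ((((NOT p3 AND NOT p1) OR (p3 AND p1)) AND NOT p3) OR NOT p2)   [double negation]
≡ (p3 OR p1 OR p3 OR p2) AND (NOT p3 OR NOT p1 OR p3 OR p2) AND (NOT p3 OR p3 OR NOT p2) AND (NOT p3 OR p1 OR NOT p2) AND (NOT p1 OR p3 OR NOT p2) AND (NOT p1 OR p1 OR NOT p2) AND (NOT p3 OR NOT p2)   [distribute OR over AND]
≡ (p3 OR p1 OR p2) AND (NOT p1 OR p3 OR NOT p2) AND (NOT p3 OR NOT p2)   [simplify]

(p3 OR p1 OR p2) AND (NOT p1 OR p3 OR NOT p2) AND (NOT p3 OR NOT p2)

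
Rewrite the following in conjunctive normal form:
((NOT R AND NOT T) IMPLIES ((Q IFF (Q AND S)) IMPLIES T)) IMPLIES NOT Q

(NOT R OR NOT Q) AND (NOT T OR NOT Q) AND (NOT Q OR S)

((NOT R AND NOT T) IMPLIES ((Q IFF (Q AND S)) IMPLIES T)) IMPLIES NOT Q
≡ NOT ((NOT R AND NOT T) IMPLIES ((Q IFF (Q AND S)) IMPLIES T)) OR NOT Q
≡ NOT (NOT (NOT R AND NOT T) OR ((Q IFF (Q AND S)) IMPLIES T)) OR NOT Q
≡ NOT (NOT (NOT R AND NOT T) OR NOT (Q IFF (Q AND S)) OR T) OR NOT Q
≡ NOT (NOT (NOT R AND NOT T) OR NOT ((Q IMPLIES (Q AND S)) AND ((Q AND S) IMPLIES Q)) OR T) OR NOT Q
≡ NOT (NOT (NOT R AND NOT T) OR NOT ((NOT Q OR (Q AND S)) AND ((Q AND S) IMPLIES Q)) OR T) OR NOT Q
≡ NOT (NOT (NOT R AND NOT T) OR NOT ((NOT Q OR (Q AND S)) AND (NOT (Q AND S) OR Q)) OR T) OR NOT Q
≡ (NOT NOT (NOT R AND NOT T) AND NOT NOT ((NOT Q OR (Q AND S)) AND (NOT (Q AND S) OR Q)) AND NOT T) OR NOT Q
≡ (NOT R AND NOT T AND NOT NOT ((NOT Q OR (Q AND S)) AND (NOT (Q AND S) OR Q)) AND NOT T) OR NOT Q
≡ (NOT R AND NOT T AND (NOT Q OR (Q AND S)) AND (NOT (Q AND S) OR Q) AND NOT T) OR NOT Q
≡ (NOT R AND NOT T AND (NOT Q OR (Q AND S)) AND (NOT Q OR NOT S OR Q) AND NOT T) OR NOT Q
≡ (NOT R OR NOT Q) AND (NOT T OR NOT Q) AND (NOT Q OR Q OR NOT Q) AND (NOT Q OR S OR NOT Q) AND (NOT Q OR NOT S OR Q OR NOT Q) AND (NOT T OR NOT Q)
≡ (NOT R OR NOT Q) AND (NOT T OR NOT Q) AND (NOT Q OR S)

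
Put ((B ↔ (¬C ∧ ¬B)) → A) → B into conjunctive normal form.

((B ↔ (¬C ∧ ¬B)) → A) → B
≡ ¬((B ↔ (¬C ∧ ¬B)) → A) ∨ B   [eliminate →]
≡ ¬(¬(B ↔ (¬C ∧ ¬B)) ∨ A) ∨ B   [eliminate →]
≡ ¬(¬((B → (¬C ∧ ¬B)) ∧ ((¬C ∧ ¬B) → B)) ∨ A) ∨ B   [eliminate ↔]
≡ ¬(¬((¬B ∨ (¬C ∧ ¬B)) ∧ ((¬C ∧ ¬B) → B)) ∨ A) ∨ B   [eliminate →]
≡ ¬(¬((¬B ∨ (¬C ∧ ¬B)) ∧ (¬(¬C ∧ ¬B) ∨ B)) ∨ A) ∨ B   [eliminate →]
≡ (¬¬((¬B ∨ (¬C ∧ ¬B)) ∧ (¬(¬C ∧ ¬B) ∨ B)) ∧ ¬A) ∨ B   [De Morgan]
≡ ((¬B ∨ (¬C ∧ ¬B)) ∧ (¬(¬C ∧ ¬B) ∨ B) ∧ ¬A) ∨ B   [double negation]
≡ ((¬B ∨ (¬C ∧ ¬B)) ∧ (¬¬C ∨ ¬¬B ∨ B) ∧ ¬A) ∨ B   [De Morgan]
≡ ((¬B ∨ (¬C ∧ ¬B)) ∧ (C ∨ ¬¬B ∨ B) ∧ ¬A) ∨ B   [double negation]
≡ ((¬B ∨ (¬C ∧ ¬B)) ∧ (C ∨ B ∨ B) ∧ ¬A) ∨ B   [double negation]
≡ (¬B ∨ ¬C ∨ B) ∧ (¬B ∨ ¬B ∨ B) ∧ (C ∨ B ∨ B ∨ B) ∧ (¬A ∨ B)   [distribute ∨ over ∧]
≡ (C ∨ B) ∧ (¬A ∨ B)   [simplify]

(C ∨ B) ∧ (¬A ∨ B)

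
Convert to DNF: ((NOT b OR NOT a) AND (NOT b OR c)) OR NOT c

((NOT b OR NOT a) AND (NOT b OR c)) OR NOT c
= (NOT b AND NOT b) OR (NOT b AND c) OR (NOT a AND NOT b) OR (NOT a AND c) OR NOT c   [distribute AND over OR]
= NOT b OR (NOT a AND c) OR NOT c   [simplify]

NOT b OR (NOT a AND c) OR NOT c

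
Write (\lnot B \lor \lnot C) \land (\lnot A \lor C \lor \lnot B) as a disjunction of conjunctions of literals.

\lnot B \lor (\lnot C \land \lnot A)

(\lnot B \lor \lnot C) \land (\lnot A \lor C \lor \lnot B)
⇔ (\lnot B \land \lnot A) \lor (\lnot B \land C) \lor (\lnot B \land \lnot B) \lor (\lnot C \land \lnot A) \lor (\lnot C \land C) \lor (\lnot C \land \lnot B)   [distribute \land over \lor]
⇔ \lnot B \lor (\lnot C \land \lnot A)   [simplify]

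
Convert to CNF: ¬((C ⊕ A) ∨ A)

¬((C ⊕ A) ∨ A)
= ¬((C ∨ A) ∧ ¬(C ∧ A) ∨ A)
= ¬((C ∨ A) ∧ ¬(C ∧ A)) ∧ ¬A
= (¬(C ∨ A) ∨ ¬¬(C ∧ A)) ∧ ¬A
= (¬C ∧ ¬A ∨ ¬¬(C ∧ A)) ∧ ¬A
= (¬C ∧ ¬A ∨ C ∧ A) ∧ ¬A
= (¬C ∨ C) ∧ (¬C ∨ A) ∧ (¬A ∨ C) ∧ (¬A ∨ A) ∧ ¬A
= (¬C ∨ A) ∧ ¬A

(¬C ∨ A) ∧ ¬A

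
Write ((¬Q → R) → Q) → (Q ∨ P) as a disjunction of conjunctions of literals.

((¬Q → R) → Q) → (Q ∨ P)
⇔ ¬((¬Q → R) → Q) ∨ Q ∨ P   (eliminate →)
⇔ ¬(¬(¬Q → R) ∨ Q) ∨ Q ∨ P   (eliminate →)
⇔ ¬(¬(¬¬Q ∨ R) ∨ Q) ∨ Q ∨ P   (eliminate →)
⇔ (¬¬(¬¬Q ∨ R) ∧ ¬Q) ∨ Q ∨ P   (De Morgan)
⇔ ((¬¬Q ∨ R) ∧ ¬Q) ∨ Q ∨ P   (double negation)
⇔ ((Q ∨ R) ∧ ¬Q) ∨ Q ∨ P   (double negation)
⇔ (Q ∧ ¬Q) ∨ (R ∧ ¬Q) ∨ Q ∨ P   (distribute ∧ over ∨)
⇔ (R ∧ ¬Q) ∨ Q ∨ P   (simplify)

(R ∧ ¬Q) ∨ Q ∨ P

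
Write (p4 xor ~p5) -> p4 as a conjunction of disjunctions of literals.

(p4 xor ~p5) -> p4
≡ ~(p4 xor ~p5) | p4
≡ ~((p4 | ~p5) & ~(p4 & ~p5)) | p4
≡ ~(p4 | ~p5) | ~~(p4 & ~p5) | p4
≡ (~p4 & ~~p5) | ~~(p4 & ~p5) | p4
≡ (~p4 & p5) | ~~(p4 & ~p5) | p4
≡ (~p4 & p5) | (p4 & ~p5) | p4
≡ (~p4 | p4 | p4) & (~p4 | ~p5 | p4) & (p5 | p4 | p4) & (p5 | ~p5 | p4)
≡ p5 | p4

p5 | p4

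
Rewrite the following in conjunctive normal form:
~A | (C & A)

~A | C

~A | (C & A)
= (~A | C) & (~A | A)   — distribute | over &
= ~A | C   — simplify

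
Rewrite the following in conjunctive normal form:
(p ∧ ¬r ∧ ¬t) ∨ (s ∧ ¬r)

(p ∧ ¬r ∧ ¬t) ∨ (s ∧ ¬r)
≡ (p ∨ s) ∧ (p ∨ ¬r) ∧ (¬r ∨ s) ∧ (¬r ∨ ¬r) ∧ (¬t ∨ s) ∧ (¬t ∨ ¬r)   (distribute ∨ over ∧)
≡ (p ∨ s) ∧ ¬r ∧ (¬t ∨ s)   (simplify)

(p ∨ s) ∧ ¬r ∧ (¬t ∨ s)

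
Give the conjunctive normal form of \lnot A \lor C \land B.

(\lnot A \lor C) \land (\lnot A \lor B)

\lnot A \lor C \land B
⇔ (\lnot A \lor C) \land (\lnot A \lor B)   [distribute \lor over \land]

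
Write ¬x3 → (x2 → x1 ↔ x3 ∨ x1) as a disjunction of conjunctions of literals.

x3 ∨ x2 ∧ ¬x1 ∧ ¬x3 ∨ x1

¬x3 → (x2 → x1 ↔ x3 ∨ x1)
= ¬¬x3 ∨ (x2 → x1 ↔ x3 ∨ x1)
= ¬¬x3 ∨ ((x2 → x1) → x3 ∨ x1) ∧ (x3 ∨ x1 → (x2 → x1))
= ¬¬x3 ∨ (¬(x2 → x1) ∨ x3 ∨ x1) ∧ (x3 ∨ x1 → (x2 → x1))
= ¬¬x3 ∨ (¬(¬x2 ∨ x1) ∨ x3 ∨ x1) ∧ (x3 ∨ x1 → (x2 → x1))
= ¬¬x3 ∨ (¬(¬x2 ∨ x1) ∨ x3 ∨ x1) ∧ (¬(x3 ∨ x1) ∨ (x2 → x1))
= ¬¬x3 ∨ (¬(¬x2 ∨ x1) ∨ x3 ∨ x1) ∧ (¬(x3 ∨ x1) ∨ ¬x2 ∨ x1)
= x3 ∨ (¬(¬x2 ∨ x1) ∨ x3 ∨ x1) ∧ (¬(x3 ∨ x1) ∨ ¬x2 ∨ x1)
= x3 ∨ (¬¬x2 ∧ ¬x1 ∨ x3 ∨ x1) ∧ (¬(x3 ∨ x1) ∨ ¬x2 ∨ x1)
= x3 ∨ (x2 ∧ ¬x1 ∨ x3 ∨ x1) ∧ (¬(x3 ∨ x1) ∨ ¬x2 ∨ x1)
= x3 ∨ (x2 ∧ ¬x1 ∨ x3 ∨ x1) ∧ (¬x3 ∧ ¬x1 ∨ ¬x2 ∨ x1)
= x3 ∨ x2 ∧ ¬x1 ∧ ¬x3 ∧ ¬x1 ∨ x2 ∧ ¬x1 ∧ ¬x2 ∨ x2 ∧ ¬x1 ∧ x1 ∨ x3 ∧ ¬x3 ∧ ¬x1 ∨ x3 ∧ ¬x2 ∨ x3 ∧ x1 ∨ x1 ∧ ¬x3 ∧ ¬x1 ∨ x1 ∧ ¬x2 ∨ x1 ∧ x1
= x3 ∨ x2 ∧ ¬x1 ∧ ¬x3 ∨ x1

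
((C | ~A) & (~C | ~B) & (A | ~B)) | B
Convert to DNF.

((C | ~A) & (~C | ~B) & (A | ~B)) | B
≡ (C & ~C & A) | (C & ~C & ~B) | (C & ~B & A) | (C & ~B & ~B) | (~A & ~C & A) | (~A & ~C & ~B) | (~A & ~B & A) | (~A & ~B & ~B) | B   — distribute & over |
≡ (C & ~B) | (~A & ~B) | B   — simplify

(C & ~B) | (~A & ~B) | B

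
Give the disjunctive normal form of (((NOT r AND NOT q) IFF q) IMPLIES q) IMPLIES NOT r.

(((NOT r AND NOT q) IFF q) IMPLIES q) IMPLIES NOT r
⇔ NOT (((NOT r AND NOT q) IFF q) IMPLIES q) OR NOT r   — eliminate IMPLIES
⇔ NOT (NOT ((NOT r AND NOT q) IFF q) OR q) OR NOT r   — eliminate IMPLIES
⇔ NOT (NOT (((NOT r AND NOT q) IMPLIES q) AND (q IMPLIES (NOT r AND NOT q))) OR q) OR NOT r   — eliminate IFF
⇔ NOT (NOT ((NOT (NOT r AND NOT q) OR q) AND (q IMPLIES (NOT r AND NOT q))) OR q) OR NOT r   — eliminate IMPLIES
⇔ NOT (NOT ((NOT (NOT r AND NOT q) OR q) AND (NOT q OR (NOT r AND NOT q))) OR q) OR NOT r   — eliminate IMPLIES
⇔ (NOT NOT ((NOT (NOT r AND NOT q) OR q) AND (NOT q OR (NOT r AND NOT q))) AND NOT q) OR NOT r   — De Morgan
⇔ ((NOT (NOT r AND NOT q) OR q) AND (NOT q OR (NOT r AND NOT q)) AND NOT q) OR NOT r   — double negation
⇔ ((NOT NOT r OR NOT NOT q OR q) AND (NOT q OR (NOT r AND NOT q)) AND NOT q) OR NOT r   — De Morgan
⇔ ((r OR NOT NOT q OR q) AND (NOT q OR (NOT r AND NOT q)) AND NOT q) OR NOT r   — double negation
⇔ ((r OR q OR q) AND (NOT q OR (NOT r AND NOT q)) AND NOT q) OR NOT r   — double negation
⇔ (r AND NOT q AND NOT q) OR (r AND NOT r AND NOT q AND NOT q) OR (q AND NOT q AND NOT q) OR (q AND NOT r AND NOT q AND NOT q) OR (q AND NOT q AND NOT q) OR (q AND NOT r AND NOT q AND NOT q) OR NOT r   — distribute AND over OR
⇔ (r AND NOT q) OR NOT r   — simplify

(r AND NOT q) OR NOT r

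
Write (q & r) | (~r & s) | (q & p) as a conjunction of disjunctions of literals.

(q & r) | (~r & s) | (q & p)
≡ (q | ~r | q) & (q | ~r | p) & (q | s | q) & (q | s | p) & (r | ~r | q) & (r | ~r | p) & (r | s | q) & (r | s | p)   [distribute | over &]
≡ (q | ~r) & (q | s) & (r | s | p)   [simplify]

(q | ~r) & (q | s) & (r | s | p)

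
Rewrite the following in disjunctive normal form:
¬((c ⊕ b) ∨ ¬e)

(¬c ∧ ¬b ∧ e) ∨ (b ∧ c ∧ e)

¬((c ⊕ b) ∨ ¬e)
≡ ¬((c ∧ ¬b) ∨ (¬c ∧ b) ∨ ¬e)
≡ ¬(c ∧ ¬b) ∧ ¬(¬c ∧ b) ∧ ¬¬e
≡ (¬c ∨ ¬¬b) ∧ ¬(¬c ∧ b) ∧ ¬¬e
≡ (¬c ∨ b) ∧ ¬(¬c ∧ b) ∧ ¬¬e
≡ (¬c ∨ b) ∧ (¬¬c ∨ ¬b) ∧ ¬¬e
≡ (¬c ∨ b) ∧ (c ∨ ¬b) ∧ ¬¬e
≡ (¬c ∨ b) ∧ (c ∨ ¬b) ∧ e
≡ (¬c ∧ c ∧ e) ∨ (¬c ∧ ¬b ∧ e) ∨ (b ∧ c ∧ e) ∨ (b ∧ ¬b ∧ e)
≡ (¬c ∧ ¬b ∧ e) ∨ (b ∧ c ∧ e)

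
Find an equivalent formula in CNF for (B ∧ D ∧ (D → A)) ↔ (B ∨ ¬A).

(B ∧ D ∧ (D → A)) ↔ (B ∨ ¬A)
≡ ((B ∧ D ∧ (D → A)) → (B ∨ ¬A)) ∧ ((B ∨ ¬A) → (B ∧ D ∧ (D → A)))
≡ (¬(B ∧ D ∧ (D → A)) ∨ B ∨ ¬A) ∧ ((B ∨ ¬A) → (B ∧ D ∧ (D → A)))
≡ (¬(B ∧ D ∧ (¬D ∨ A)) ∨ B ∨ ¬A) ∧ ((B ∨ ¬A) → (B ∧ D ∧ (D → A)))
≡ (¬(B ∧ D ∧ (¬D ∨ A)) ∨ B ∨ ¬A) ∧ (¬(B ∨ ¬A) ∨ (B ∧ D ∧ (D → A)))
≡ (¬(B ∧ D ∧ (¬D ∨ A)) ∨ B ∨ ¬A) ∧ (¬(B ∨ ¬A) ∨ (B ∧ D ∧ (¬D ∨ A)))
≡ (¬B ∨ ¬D ∨ ¬(¬D ∨ A) ∨ B ∨ ¬A) ∧ (¬(B ∨ ¬A) ∨ (B ∧ D ∧ (¬D ∨ A)))
≡ (¬B ∨ ¬D ∨ (¬¬D ∧ ¬A) ∨ B ∨ ¬A) ∧ (¬(B ∨ ¬A) ∨ (B ∧ D ∧ (¬D ∨ A)))
≡ (¬B ∨ ¬D ∨ (D ∧ ¬A) ∨ B ∨ ¬A) ∧ (¬(B ∨ ¬A) ∨ (B ∧ D ∧ (¬D ∨ A)))
≡ (¬B ∨ ¬D ∨ (D ∧ ¬A) ∨ B ∨ ¬A) ∧ ((¬B ∧ ¬¬A) ∨ (B ∧ D ∧ (¬D ∨ A)))
≡ (¬B ∨ ¬D ∨ (D ∧ ¬A) ∨ B ∨ ¬A) ∧ ((¬B ∧ A) ∨ (B ∧ D ∧ (¬D ∨ A)))
≡ (¬B ∨ ¬D ∨ D ∨ B ∨ ¬A) ∧ (¬B ∨ ¬D ∨ ¬A ∨ B ∨ ¬A) ∧ (¬B ∨ B) ∧ (¬B ∨ D) ∧ (¬B ∨ ¬D ∨ A) ∧ (A ∨ B) ∧ (A ∨ D) ∧ (A ∨ ¬D ∨ A)
≡ (¬B ∨ D) ∧ (A ∨ B) ∧ (A ∨ D) ∧ (A ∨ ¬D)

(¬B ∨ D) ∧ (A ∨ B) ∧ (A ∨ D) ∧ (A ∨ ¬D)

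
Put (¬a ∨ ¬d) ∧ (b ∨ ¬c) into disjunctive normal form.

(¬a ∧ b) ∨ (¬a ∧ ¬c) ∨ (¬d ∧ b) ∨ (¬d ∧ ¬c)

(¬a ∨ ¬d) ∧ (b ∨ ¬c)
⇔ (¬a ∧ b) ∨ (¬a ∧ ¬c) ∨ (¬d ∧ b) ∨ (¬d ∧ ¬c)   — distribute ∧ over ∨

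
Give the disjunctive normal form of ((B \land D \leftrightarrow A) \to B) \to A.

\lnot B \land \lnot A \lor A

((B \land D \leftrightarrow A) \to B) \to A
≡ \lnot ((B \land D \leftrightarrow A) \to B) \lor A   [eliminate \to]
≡ \lnot (\lnot (B \land D \leftrightarrow A) \lor B) \lor A   [eliminate \to]
≡ \lnot (\lnot ((B \land D \to A) \land (A \to B \land D)) \lor B) \lor A   [eliminate \leftrightarrow]
≡ \lnot (\lnot ((\lnot (B \land D) \lor A) \land (A \to B \land D)) \lor B) \lor A   [eliminate \to]
≡ \lnot (\lnot ((\lnot (B \land D) \lor A) \land (\lnot A \lor B \land D)) \lor B) \lor A   [eliminate \to]
≡ \lnot \lnot ((\lnot (B \land D) \lor A) \land (\lnot A \lor B \land D)) \land \lnot B \lor A   [De Morgan]
≡ (\lnot (B \land D) \lor A) \land (\lnot A \lor B \land D) \land \lnot B \lor A   [double negation]
≡ (\lnot B \lor \lnot D \lor A) \land (\lnot A \lor B \land D) \land \lnot B \lor A   [De Morgan]
≡ \lnot B \land \lnot A \land \lnot B \lor \lnot B \land B \land D \land \lnot B \lor \lnot D \land \lnot A \land \lnot B \lor \lnot D \land B \land D \land \lnot B \lor A \land \lnot A \land \lnot B \lor A \land B \land D \land \lnot B \lor A   [distribute \land over \lor]
≡ \lnot B \land \lnot A \lor A   [simplify]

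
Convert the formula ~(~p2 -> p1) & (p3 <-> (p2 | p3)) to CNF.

~(~p2 -> p1) & (p3 <-> (p2 | p3))
≡ ~(~~p2 | p1) & (p3 <-> (p2 | p3))   [eliminate ->]
≡ ~(~~p2 | p1) & (p3 -> (p2 | p3)) & ((p2 | p3) -> p3)   [eliminate <->]
≡ ~(~~p2 | p1) & (~p3 | p2 | p3) & ((p2 | p3) -> p3)   [eliminate ->]
≡ ~(~~p2 | p1) & (~p3 | p2 | p3) & (~(p2 | p3) | p3)   [eliminate ->]
≡ ~~~p2 & ~p1 & (~p3 | p2 | p3) & (~(p2 | p3) | p3)   [De Morgan]
≡ ~p2 & ~p1 & (~p3 | p2 | p3) & (~(p2 | p3) | p3)   [double negation]
≡ ~p2 & ~p1 & (~p3 | p2 | p3) & ((~p2 & ~p3) | p3)   [De Morgan]
≡ ~p2 & ~p1 & (~p3 | p2 | p3) & (~p2 | p3) & (~p3 | p3)   [distribute | over &]
≡ ~p2 & ~p1   [simplify]

~p2 & ~p1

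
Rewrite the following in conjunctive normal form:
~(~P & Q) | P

P | ~Q

~(~P & Q) | P
= ~~P | ~Q | P   — De Morgan
= P | ~Q | P   — double negation
= P | ~Q   — simplify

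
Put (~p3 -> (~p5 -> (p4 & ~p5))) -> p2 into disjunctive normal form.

(~p3 & ~p5 & ~p4) | p2

(~p3 -> (~p5 -> (p4 & ~p5))) -> p2
⇔ ~(~p3 -> (~p5 -> (p4 & ~p5))) | p2   [eliminate ->]
⇔ ~(~~p3 | (~p5 -> (p4 & ~p5))) | p2   [eliminate ->]
⇔ ~(~~p3 | ~~p5 | (p4 & ~p5)) | p2   [eliminate ->]
⇔ (~~~p3 & ~~~p5 & ~(p4 & ~p5)) | p2   [De Morgan]
⇔ (~p3 & ~~~p5 & ~(p4 & ~p5)) | p2   [double negation]
⇔ (~p3 & ~p5 & ~(p4 & ~p5)) | p2   [double negation]
⇔ (~p3 & ~p5 & (~p4 | ~~p5)) | p2   [De Morgan]
⇔ (~p3 & ~p5 & (~p4 | p5)) | p2   [double negation]
⇔ (~p3 & ~p5 & ~p4) | (~p3 & ~p5 & p5) | p2   [distribute & over |]
⇔ (~p3 & ~p5 & ~p4) | p2   [simplify]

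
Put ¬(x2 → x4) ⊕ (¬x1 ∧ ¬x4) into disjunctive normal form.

¬(x2 → x4) ⊕ (¬x1 ∧ ¬x4)
≡ (¬(x2 → x4) ∧ ¬(¬x1 ∧ ¬x4)) ∨ (¬¬(x2 → x4) ∧ ¬x1 ∧ ¬x4)   [expand ⊕]
≡ (¬(¬x2 ∨ x4) ∧ ¬(¬x1 ∧ ¬x4)) ∨ (¬¬(x2 → x4) ∧ ¬x1 ∧ ¬x4)   [eliminate →]
≡ (¬(¬x2 ∨ x4) ∧ ¬(¬x1 ∧ ¬x4)) ∨ (¬¬(¬x2 ∨ x4) ∧ ¬x1 ∧ ¬x4)   [eliminate →]
≡ (¬¬x2 ∧ ¬x4 ∧ ¬(¬x1 ∧ ¬x4)) ∨ (¬¬(¬x2 ∨ x4) ∧ ¬x1 ∧ ¬x4)   [De Morgan]
≡ (x2 ∧ ¬x4 ∧ ¬(¬x1 ∧ ¬x4)) ∨ (¬¬(¬x2 ∨ x4) ∧ ¬x1 ∧ ¬x4)   [double negation]
≡ (x2 ∧ ¬x4 ∧ (¬¬x1 ∨ ¬¬x4)) ∨ (¬¬(¬x2 ∨ x4) ∧ ¬x1 ∧ ¬x4)   [De Morgan]
≡ (x2 ∧ ¬x4 ∧ (x1 ∨ ¬¬x4)) ∨ (¬¬(¬x2 ∨ x4) ∧ ¬x1 ∧ ¬x4)   [double negation]
≡ (x2 ∧ ¬x4 ∧ (x1 ∨ x4)) ∨ (¬¬(¬x2 ∨ x4) ∧ ¬x1 ∧ ¬x4)   [double negation]
≡ (x2 ∧ ¬x4 ∧ (x1 ∨ x4)) ∨ ((¬x2 ∨ x4) ∧ ¬x1 ∧ ¬x4)   [double negation]
≡ (x2 ∧ ¬x4 ∧ x1) ∨ (x2 ∧ ¬x4 ∧ x4) ∨ (¬x2 ∧ ¬x1 ∧ ¬x4) ∨ (x4 ∧ ¬x1 ∧ ¬x4)   [distribute ∧ over ∨]
≡ (x2 ∧ ¬x4 ∧ x1) ∨ (¬x2 ∧ ¬x1 ∧ ¬x4)   [simplify]

(x2 ∧ ¬x4 ∧ x1) ∨ (¬x2 ∧ ¬x1 ∧ ¬x4)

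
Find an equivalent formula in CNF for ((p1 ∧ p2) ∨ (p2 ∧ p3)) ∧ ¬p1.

((p1 ∧ p2) ∨ (p2 ∧ p3)) ∧ ¬p1
⇔ (p1 ∨ p2) ∧ (p1 ∨ p3) ∧ (p2 ∨ p2) ∧ (p2 ∨ p3) ∧ ¬p1   [distribute ∨ over ∧]
⇔ (p1 ∨ p3) ∧ p2 ∧ ¬p1   [simplify]

(p1 ∨ p3) ∧ p2 ∧ ¬p1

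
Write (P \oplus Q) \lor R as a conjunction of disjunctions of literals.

(P \oplus Q) \lor R
⇔ ((P \lor Q) \land \lnot (P \land Q)) \lor R
⇔ ((P \lor Q) \land (\lnot P \lor \lnot Q)) \lor R
⇔ (P \lor Q \lor R) \land (\lnot P \lor \lnot Q \lor R)

(P \lor Q \lor R) \land (\lnot P \lor \lnot Q \lor R)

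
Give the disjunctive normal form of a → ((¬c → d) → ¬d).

¬a ∨ ¬d

a → ((¬c → d) → ¬d)
≡ ¬a ∨ ((¬c → d) → ¬d)
≡ ¬a ∨ ¬(¬c → d) ∨ ¬d
≡ ¬a ∨ ¬(¬¬c ∨ d) ∨ ¬d
≡ ¬a ∨ (¬¬¬c ∧ ¬d) ∨ ¬d
≡ ¬a ∨ (¬c ∧ ¬d) ∨ ¬d
≡ ¬a ∨ ¬d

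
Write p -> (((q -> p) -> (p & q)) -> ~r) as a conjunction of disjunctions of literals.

p -> (((q -> p) -> (p & q)) -> ~r)
⇔ ~p | (((q -> p) -> (p & q)) -> ~r)   [eliminate ->]
⇔ ~p | ~((q -> p) -> (p & q)) | ~r   [eliminate ->]
⇔ ~p | ~(~(q -> p) | (p & q)) | ~r   [eliminate ->]
⇔ ~p | ~(~(~q | p) | (p & q)) | ~r   [eliminate ->]
⇔ ~p | (~~(~q | p) & ~(p & q)) | ~r   [De Morgan]
⇔ ~p | ((~q | p) & ~(p & q)) | ~r   [double negation]
⇔ ~p | ((~q | p) & (~p | ~q)) | ~r   [De Morgan]
⇔ (~p | ~q | p | ~r) & (~p | ~p | ~q | ~r)   [distribute | over &]
⇔ ~p | ~q | ~r   [simplify]

~p | ~q | ~r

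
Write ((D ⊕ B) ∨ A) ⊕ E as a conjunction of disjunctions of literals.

((D ⊕ B) ∨ A) ⊕ E
≡ ((D ⊕ B) ∨ A ∨ E) ∧ ¬(((D ⊕ B) ∨ A) ∧ E)
≡ (((D ∨ B) ∧ ¬(D ∧ B)) ∨ A ∨ E) ∧ ¬(((D ⊕ B) ∨ A) ∧ E)
≡ (((D ∨ B) ∧ ¬(D ∧ B)) ∨ A ∨ E) ∧ ¬((((D ∨ B) ∧ ¬(D ∧ B)) ∨ A) ∧ E)
≡ (((D ∨ B) ∧ (¬D ∨ ¬B)) ∨ A ∨ E) ∧ ¬((((D ∨ B) ∧ ¬(D ∧ B)) ∨ A) ∧ E)
≡ (((D ∨ B) ∧ (¬D ∨ ¬B)) ∨ A ∨ E) ∧ (¬(((D ∨ B) ∧ ¬(D ∧ B)) ∨ A) ∨ ¬E)
≡ (((D ∨ B) ∧ (¬D ∨ ¬B)) ∨ A ∨ E) ∧ ((¬((D ∨ B) ∧ ¬(D ∧ B)) ∧ ¬A) ∨ ¬E)
≡ (((D ∨ B) ∧ (¬D ∨ ¬B)) ∨ A ∨ E) ∧ (((¬(D ∨ B) ∨ ¬¬(D ∧ B)) ∧ ¬A) ∨ ¬E)
≡ (((D ∨ B) ∧ (¬D ∨ ¬B)) ∨ A ∨ E) ∧ ((((¬D ∧ ¬B) ∨ ¬¬(D ∧ B)) ∧ ¬A) ∨ ¬E)
≡ (((D ∨ B) ∧ (¬D ∨ ¬B)) ∨ A ∨ E) ∧ ((((¬D ∧ ¬B) ∨ (D ∧ B)) ∧ ¬A) ∨ ¬E)
≡ (D ∨ B ∨ A ∨ E) ∧ (¬D ∨ ¬B ∨ A ∨ E) ∧ (¬D ∨ D ∨ ¬E) ∧ (¬D ∨ B ∨ ¬E) ∧ (¬B ∨ D ∨ ¬E) ∧ (¬B ∨ B ∨ ¬E) ∧ (¬A ∨ ¬E)
≡ (D ∨ B ∨ A ∨ E) ∧ (¬D ∨ ¬B ∨ A ∨ E) ∧ (¬D ∨ B ∨ ¬E) ∧ (¬B ∨ D ∨ ¬E) ∧ (¬A ∨ ¬E)

(D ∨ B ∨ A ∨ E) ∧ (¬D ∨ ¬B ∨ A ∨ E) ∧ (¬D ∨ B ∨ ¬E) ∧ (¬B ∨ D ∨ ¬E) ∧ (¬A ∨ ¬E)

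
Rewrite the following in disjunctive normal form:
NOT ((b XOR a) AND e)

NOT ((b XOR a) AND e)
≡ NOT (((b AND NOT a) OR (NOT b AND a)) AND e)   [expand XOR]
≡ NOT ((b AND NOT a) OR (NOT b AND a)) OR NOT e   [De Morgan]
≡ (NOT (b AND NOT a) AND NOT (NOT b AND a)) OR NOT e   [De Morgan]
≡ ((NOT b OR NOT NOT a) AND NOT (NOT b AND a)) OR NOT e   [De Morgan]
≡ ((NOT b OR a) AND NOT (NOT b AND a)) OR NOT e   [double negation]
≡ ((NOT b OR a) AND (NOT NOT b OR NOT a)) OR NOT e   [De Morgan]
≡ ((NOT b OR a) AND (b OR NOT a)) OR NOT e   [double negation]
≡ (NOT b AND b) OR (NOT b AND NOT a) OR (a AND b) OR (a AND NOT a) OR NOT e   [distribute AND over OR]
≡ (NOT b AND NOT a) OR (a AND b) OR NOT e   [simplify]

(NOT b AND NOT a) OR (a AND b) OR NOT e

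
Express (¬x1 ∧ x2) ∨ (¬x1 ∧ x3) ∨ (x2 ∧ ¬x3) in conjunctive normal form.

(¬x1 ∧ x2) ∨ (¬x1 ∧ x3) ∨ (x2 ∧ ¬x3)
≡ (¬x1 ∨ ¬x1 ∨ x2) ∧ (¬x1 ∨ ¬x1 ∨ ¬x3) ∧ (¬x1 ∨ x3 ∨ x2) ∧ (¬x1 ∨ x3 ∨ ¬x3) ∧ (x2 ∨ ¬x1 ∨ x2) ∧ (x2 ∨ ¬x1 ∨ ¬x3) ∧ (x2 ∨ x3 ∨ x2) ∧ (x2 ∨ x3 ∨ ¬x3)   — distribute ∨ over ∧
≡ (¬x1 ∨ x2) ∧ (¬x1 ∨ ¬x3) ∧ (x2 ∨ x3)   — simplify

(¬x1 ∨ x2) ∧ (¬x1 ∨ ¬x3) ∧ (x2 ∨ x3)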